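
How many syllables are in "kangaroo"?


Word: "kangaroo"
Syllable breakdown: kan-ga-roo
Counting: 3 parts
= 3 syllables


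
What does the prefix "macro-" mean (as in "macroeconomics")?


Prefix: macro-
Example: macroeconomics (macro- + economics)
Meaning = large


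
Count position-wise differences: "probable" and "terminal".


Comparing character by character (same length = 8):
  Pos 0: 'p' vs 't' !=
  Pos 1: 'r' vs 'e' !=
  Pos 2: 'o' vs 'r' !=
  Pos 3: 'b' vs 'm' !=
  Pos 4: 'a' vs 'i' !=
  Pos 5: 'b' vs 'n' !=
  Pos 6: 'l' vs 'a' !=
  Pos 7: 'e' vs 'l' !=
Hamming distance = 8


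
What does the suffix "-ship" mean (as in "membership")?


Suffix: -ship
As in: membership -> member + -ship
Meaning = state / position


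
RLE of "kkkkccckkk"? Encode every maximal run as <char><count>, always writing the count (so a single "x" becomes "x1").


String: "kkkkccckkk"
Scanning for consecutive runs:
  'k' x 4
  'c' x 3
  'k' x 3
RLE = "k4c3k3"


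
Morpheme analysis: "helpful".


Word: "helpful"
Morphemes: help + -ful
Each morpheme carries meaning
= 2 morphemes


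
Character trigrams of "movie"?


Word: "movie" (length 5)
Number of trigrams = 5 - 3 + 1 = 3
  Position 0: "mov"
  Position 1: "ovi"
  Position 2: "vie"
Trigrams = "mov", "ovi", "vie"


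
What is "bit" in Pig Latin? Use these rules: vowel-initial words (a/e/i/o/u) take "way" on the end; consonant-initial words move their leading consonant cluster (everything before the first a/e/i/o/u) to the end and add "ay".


Word: "bit"
Starts with consonant(s) → move to end, add 'ay'
Consonant cluster: "b"
Pig Latin = "itbay"


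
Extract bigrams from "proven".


Word: "proven" (length 6)
Number of bigrams = 6 - 2 + 1 = 5
  Position 0: "pr"
  Position 1: "ro"
  Position 2: "ov"
  Position 3: "ve"
  Position 4: "en"
Bigrams = "pr", "ro", "ov", "ve", "en"


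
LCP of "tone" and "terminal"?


Word 1: "tone"
Word 2: "terminal"
Comparing from start:
  Pos 0: 't' == 't'
  Pos 1: 'o' != 'e' (stop)
LCP = "t" (length 1)


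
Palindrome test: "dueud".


Word: "dueud"
Reversed: "dueud"
Forward == Backward? dueud == dueud
Palindrome = Yes


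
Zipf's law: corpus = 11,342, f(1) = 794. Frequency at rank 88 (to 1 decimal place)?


Zipf's law: f(r) = f(1) / r
f(1) = 794
f(88) = 794 / 88
= 9.0 occurrences


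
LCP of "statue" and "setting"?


Word 1: "statue"
Word 2: "setting"
Comparing from start:
  Pos 0: 's' == 's'
  Pos 1: 't' != 'e' (stop)
LCP = "s" (length 1)


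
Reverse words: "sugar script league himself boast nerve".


Original: "sugar script league himself boast nerve"
Words (1..n): sugar | script | league | himself | boast | nerve
Reversed (n..1): nerve | boast | himself | league | script | sugar
Result = "nerve boast himself league script sugar"


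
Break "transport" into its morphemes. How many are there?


Word: "transport"
Morphemes: trans- | port
Each morpheme carries meaning
= 2 morphemes


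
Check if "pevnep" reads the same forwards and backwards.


Word: "pevnep"
Reversed: "penvep"
Forward == Backward? pevnep != penvep
Palindrome = No


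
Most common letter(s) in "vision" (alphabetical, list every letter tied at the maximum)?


Word: "vision"
Letter counts:
  'i': 2
  'n': 1
  'o': 1
  's': 1
  'v': 1
Maximum count = 2
Most frequent = 'i' (2 times each)


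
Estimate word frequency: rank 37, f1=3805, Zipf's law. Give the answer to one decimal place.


Zipf's law: f(r) = f(1) / r
f(1) = 3805
f(37) = 3805 / 37
= 102.8 occurrences


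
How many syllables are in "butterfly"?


Word: "butterfly"
Syllable breakdown: but-ter-fly
Counting: 3 parts
= 3 syllables


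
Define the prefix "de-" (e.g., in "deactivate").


Prefix: de-
Example: deactivate = de- + activate
Meaning = remove / reverse


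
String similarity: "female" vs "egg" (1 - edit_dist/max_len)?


Word 1: "female" (length 6)
Word 2: "egg" (length 3)
One optimal edit sequence:
  1. delete 'f'  (+1)
  2. keep 'e'
  3. delete 'm'  (+1)
  4. delete 'a'  (+1)
  5. substitute 'l' -> 'g'  (+1)
  6. substitute 'e' -> 'g'  (+1)
Edit distance = 5
Max length = max(6, 3) = 6
Similarity = 1 - 5/6
= 0.1667


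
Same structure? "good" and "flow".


Pattern of "good": [0, 1, 1, 2]
Pattern of "flow": [0, 1, 2, 3]
Patterns do not match
Same pattern = No


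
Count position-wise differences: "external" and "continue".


Comparing character by character (same length = 8):
  Pos 0: 'e' vs 'c' !=
  Pos 1: 'x' vs 'o' !=
  Pos 2: 't' vs 'n' !=
  Pos 3: 'e' vs 't' !=
  Pos 4: 'r' vs 'i' !=
  Pos 5: 'n' vs 'n' =
  Pos 6: 'a' vs 'u' !=
  Pos 7: 'l' vs 'e' !=
Hamming distance = 7


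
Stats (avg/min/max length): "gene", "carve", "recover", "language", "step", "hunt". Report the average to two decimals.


Lengths: "gene"=4, "carve"=5, "recover"=7, "language"=8, "step"=4, "hunt"=4
Sum = 32, Count = 6
Average = 32/6 = 5.33
= avg=5.33, min=4, max=8


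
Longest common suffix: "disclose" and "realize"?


Word 1: "disclose"
Word 2: "realize"
Comparing from end:
  Pos -1: 'e' == 'e'
  Pos -2: 's' != 'z' (stop)
LCS = "e" (length 1)


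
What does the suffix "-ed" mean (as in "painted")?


Suffix: -ed
As in: painted -> paint + -ed
Meaning = past tense


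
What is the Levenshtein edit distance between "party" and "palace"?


Word 1: "party" (length 5)
Word 2: "palace" (length 6)
One optimal edit sequence (insert/delete/substitute each cost 1):
  1. keep 'p'
  2. keep 'a'
  3. insert 'l'  (+1)
  4. substitute 'r' -> 'a'  (+1)
  5. substitute 't' -> 'c'  (+1)
  6. substitute 'y' -> 'e'  (+1)
Total edit operations: 4
Edit distance = 4


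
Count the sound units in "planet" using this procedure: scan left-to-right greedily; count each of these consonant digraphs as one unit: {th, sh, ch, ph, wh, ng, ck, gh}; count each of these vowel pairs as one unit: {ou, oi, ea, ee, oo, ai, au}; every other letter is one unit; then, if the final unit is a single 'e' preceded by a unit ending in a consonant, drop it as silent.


Word: "planet" (6 letters)
Left-to-right scan:
  1. 'p' (letter)
  2. 'l' (letter)
  3. 'a' (letter)
  4. 'n' (letter)
  5. 'e' (letter)
  6. 't' (letter)
Units from scan: 6
Sound units = 6 units


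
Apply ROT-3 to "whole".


Word: "whole"
Shift: 3
Each letter → (letter + shift) mod 26:
  'w' (22) + 3 = 25 → 'z'
  'h' (7) + 3 = 10 → 'k'
  'o' (14) + 3 = 17 → 'r'
  'l' (11) + 3 = 14 → 'o'
  'e' (4) + 3 = 7 → 'h'
Result = "zkroh"


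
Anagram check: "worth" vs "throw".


Word 1: "worth" → sorted: hortw
Word 2: "throw" → sorted: hortw
Same letters? hortw == hortw
Anagram = Yes


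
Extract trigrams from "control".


Word: "control" (length 7)
Number of trigrams = 7 - 3 + 1 = 5
  Position 0: "con"
  Position 1: "ont"
  Position 2: "ntr"
  Position 3: "tro"
  Position 4: "rol"
Trigrams = "con", "ont", "ntr", "tro", "rol"


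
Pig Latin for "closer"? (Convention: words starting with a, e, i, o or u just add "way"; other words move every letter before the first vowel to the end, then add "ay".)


Word: "closer"
Starts with consonant(s) → move to end, add 'ay'
Consonant cluster: "cl"
Pig Latin = "oserclay"


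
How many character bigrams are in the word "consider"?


Word: "consider" (length 8)
Number of 2-grams = length - 2 + 1 = 8 - 2 + 1
= 7


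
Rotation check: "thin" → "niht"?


Word: "thin", Candidate: "niht"
Method: check if candidate is substring of word+word
"thinthin" contains "niht"? No
Is rotation = No


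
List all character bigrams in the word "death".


Word: "death" (length 5)
Number of bigrams = 5 - 2 + 1 = 4
  Position 0: "de"
  Position 1: "ea"
  Position 2: "at"
  Position 3: "th"
Bigrams = "de", "ea", "at", "th"


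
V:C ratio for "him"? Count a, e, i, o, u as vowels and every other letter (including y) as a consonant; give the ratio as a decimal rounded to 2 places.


Word: "him"
Vowels (a,e,i,o,u): 1
Consonants: 2
Ratio = 1/2
= 0.50


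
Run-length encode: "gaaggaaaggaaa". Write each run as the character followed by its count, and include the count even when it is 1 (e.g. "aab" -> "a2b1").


String: "gaaggaaaggaaa"
Scanning for consecutive runs:
  'g' x 1
  'a' x 2
  'g' x 2
  'a' x 3
  'g' x 2
  'a' x 3
RLE = "g1a2g2a3g2a3"


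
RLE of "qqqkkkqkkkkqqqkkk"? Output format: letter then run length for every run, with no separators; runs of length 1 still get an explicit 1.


String: "qqqkkkqkkkkqqqkkk"
Scanning for consecutive runs:
  'q' x 3
  'k' x 3
  'q' x 1
  'k' x 4
  'q' x 3
  'k' x 3
RLE = "q3k3q1k4q3k3"


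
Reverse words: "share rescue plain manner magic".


Original: "share rescue plain manner magic"
Words (1..n): share | rescue | plain | manner | magic
Reversed (n..1): magic | manner | plain | rescue | share
Result = "magic manner plain rescue share"


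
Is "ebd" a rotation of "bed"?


Word: "bed", Candidate: "ebd"
Method: check if candidate is substring of word+word
"bedbed" contains "ebd"? No
Is rotation = No


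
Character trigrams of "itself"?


Word: "itself" (length 6)
Number of trigrams = 6 - 3 + 1 = 4
  Position 0: "its"
  Position 1: "tse"
  Position 2: "sel"
  Position 3: "elf"
Trigrams = "its", "tse", "sel", "elf"


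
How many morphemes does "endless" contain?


Word: "endless"
Morphemes: end + -less
Each morpheme carries meaning
= 2 morphemes


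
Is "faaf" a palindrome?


Word: "faaf"
Reversed: "faaf"
Forward == Backward? faaf == faaf
Palindrome = Yes


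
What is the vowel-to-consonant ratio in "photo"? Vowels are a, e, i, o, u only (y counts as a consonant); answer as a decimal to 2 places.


Word: "photo"
Vowels (a,e,i,o,u): 2
Consonants: 3
Ratio = 2/3
= 0.67


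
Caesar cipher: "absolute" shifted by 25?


Word: "absolute"
Shift: 25
Each letter → (letter + shift) mod 26:
  'a' (0) + 25 = 25 → 'z'
  'b' (1) + 25 = 0 → 'a'
  's' (18) + 25 = 17 → 'r'
  'o' (14) + 25 = 13 → 'n'
  'l' (11) + 25 = 10 → 'k'
  'u' (20) + 25 = 19 → 't'
  't' (19) + 25 = 18 → 's'
  'e' (4) + 25 = 3 → 'd'
Result = "zarnktsd"


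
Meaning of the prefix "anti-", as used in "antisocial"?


Prefix: anti-
As in: antisocial -> anti- + social
Meaning = against


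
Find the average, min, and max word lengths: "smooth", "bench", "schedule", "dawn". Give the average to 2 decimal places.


Lengths: "smooth"=6, "bench"=5, "schedule"=8, "dawn"=4
Sum = 23, Count = 4
Average = 23/4 = 5.75
= avg=5.75, min=4, max=8


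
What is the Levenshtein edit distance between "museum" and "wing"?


Word 1: "museum" (length 6)
Word 2: "wing" (length 4)
One optimal edit sequence (insert/delete/substitute each cost 1):
  1. delete 'm'  (+1)
  2. delete 'u'  (+1)
  3. substitute 's' -> 'w'  (+1)
  4. substitute 'e' -> 'i'  (+1)
  5. substitute 'u' -> 'n'  (+1)
  6. substitute 'm' -> 'g'  (+1)
Total edit operations: 6
Edit distance = 6


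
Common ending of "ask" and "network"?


Word 1: "ask"
Word 2: "network"
Comparing from end:
  Pos -1: 'k' == 'k'
  Pos -2: 's' != 'r' (stop)
LCS = "k" (length 1)


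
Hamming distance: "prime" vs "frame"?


Comparing character by character (same length = 5):
  Pos 0: 'p' vs 'f' !=
  Pos 1: 'r' vs 'r' =
  Pos 2: 'i' vs 'a' !=
  Pos 3: 'm' vs 'm' =
  Pos 4: 'e' vs 'e' =
Hamming distance = 2


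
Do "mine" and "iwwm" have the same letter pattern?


Pattern of "mine": [0, 1, 2, 3]
Pattern of "iwwm": [0, 1, 1, 2]
Patterns do not match
Same pattern = No


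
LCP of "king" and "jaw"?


Word 1: "king"
Word 2: "jaw"
Comparing from start:
  Pos 0: 'k' != 'j' (stop)
LCP = "" (length 0)


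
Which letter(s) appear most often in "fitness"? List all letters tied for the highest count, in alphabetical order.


Word: "fitness"
Letter counts:
  'e': 1
  'f': 1
  'i': 1
  'n': 1
  's': 2
  't': 1
Maximum count = 2
Most frequent = 's' (2 times each)


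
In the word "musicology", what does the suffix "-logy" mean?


Suffix: -logy
Example: musicology (music + -logy, with a spelling change)
Meaning = study of


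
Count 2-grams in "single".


Word: "single" (length 6)
Number of 2-grams = length - 2 + 1 = 6 - 2 + 1
= 5


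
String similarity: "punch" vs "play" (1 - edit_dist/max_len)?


Word 1: "punch" (length 5)
Word 2: "play" (length 4)
One optimal edit sequence:
  1. keep 'p'
  2. delete 'u'  (+1)
  3. substitute 'n' -> 'l'  (+1)
  4. substitute 'c' -> 'a'  (+1)
  5. substitute 'h' -> 'y'  (+1)
Edit distance = 4
Max length = max(5, 4) = 5
Similarity = 1 - 4/5
= 0.2000


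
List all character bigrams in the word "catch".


Word: "catch" (length 5)
Number of bigrams = 5 - 2 + 1 = 4
  Position 0: "ca"
  Position 1: "at"
  Position 2: "tc"
  Position 3: "ch"
Bigrams = "ca", "at", "tc", "ch"


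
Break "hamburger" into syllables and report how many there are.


Word: "hamburger"
Syllable breakdown: ham / bur / ger
Counting: 3 parts
= 3 syllables


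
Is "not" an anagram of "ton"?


Word 1: "ton" → sorted: not
Word 2: "not" → sorted: not
Same letters? not == not
Anagram = Yes


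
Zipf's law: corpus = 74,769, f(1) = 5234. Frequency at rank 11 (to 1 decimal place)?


Zipf's law: f(r) = f(1) / r
f(1) = 5234
f(11) = 5234 / 11
= 475.8 occurrences


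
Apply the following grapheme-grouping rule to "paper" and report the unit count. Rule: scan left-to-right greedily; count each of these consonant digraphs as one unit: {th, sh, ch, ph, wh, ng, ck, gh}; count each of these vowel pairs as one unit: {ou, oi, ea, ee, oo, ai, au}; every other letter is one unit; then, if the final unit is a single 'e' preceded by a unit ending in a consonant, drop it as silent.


Word: "paper" (5 letters)
Left-to-right scan:
  1. 'p' (letter)
  2. 'a' (letter)
  3. 'p' (letter)
  4. 'e' (letter)
  5. 'r' (letter)
Units from scan: 5
Sound units = 5 units


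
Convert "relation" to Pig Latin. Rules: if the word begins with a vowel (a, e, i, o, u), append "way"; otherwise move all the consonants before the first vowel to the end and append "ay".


Word: "relation"
Starts with consonant(s) → move to end, add 'ay'
Consonant cluster: "r"
Pig Latin = "elationray"


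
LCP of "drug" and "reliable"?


Word 1: "drug"
Word 2: "reliable"
Comparing from start:
  Pos 0: 'd' != 'r' (stop)
LCP = "" (length 0)


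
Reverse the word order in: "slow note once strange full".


Original: "slow note once strange full"
Words (1..n): slow | note | once | strange | full
Reversed (n..1): full | strange | once | note | slow
Result = "full strange once note slow"


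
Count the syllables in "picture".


Word: "picture"
Syllable breakdown: pic · ture
Counting: 2 parts
= 2 syllables


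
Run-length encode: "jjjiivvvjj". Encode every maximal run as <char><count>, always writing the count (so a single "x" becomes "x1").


String: "jjjiivvvjj"
Scanning for consecutive runs:
  'j' x 3
  'i' x 2
  'v' x 3
  'j' x 2
RLE = "j3i2v3j2"


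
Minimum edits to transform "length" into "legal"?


Word 1: "length" (length 6)
Word 2: "legal" (length 5)
One optimal edit sequence (insert/delete/substitute each cost 1):
  1. keep 'l'
  2. keep 'e'
  3. delete 'n'  (+1)
  4. keep 'g'
  5. substitute 't' -> 'a'  (+1)
  6. substitute 'h' -> 'l'  (+1)
Total edit operations: 3
Edit distance = 3


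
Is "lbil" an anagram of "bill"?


Word 1: "bill" → sorted: bill
Word 2: "lbil" → sorted: bill
Same letters? bill == bill
Anagram = Yes


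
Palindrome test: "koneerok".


Word: "koneerok"
Reversed: "koreenok"
Forward == Backward? koneerok != koreenok
Palindrome = No


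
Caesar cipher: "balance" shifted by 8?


Word: "balance"
Shift: 8
Each letter → (letter + shift) mod 26:
  'b' (1) + 8 = 9 → 'j'
  'a' (0) + 8 = 8 → 'i'
  'l' (11) + 8 = 19 → 't'
  'a' (0) + 8 = 8 → 'i'
  'n' (13) + 8 = 21 → 'v'
  'c' (2) + 8 = 10 → 'k'
  'e' (4) + 8 = 12 → 'm'
Result = "jitivkm"


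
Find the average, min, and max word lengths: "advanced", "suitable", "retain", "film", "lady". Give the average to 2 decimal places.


Lengths: "advanced"=8, "suitable"=8, "retain"=6, "film"=4, "lady"=4
Sum = 30, Count = 5
Average = 30/5 = 6.00
= avg=6.00, min=4, max=8


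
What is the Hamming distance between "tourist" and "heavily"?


Comparing character by character (same length = 7):
  Pos 0: 't' vs 'h' !=
  Pos 1: 'o' vs 'e' !=
  Pos 2: 'u' vs 'a' !=
  Pos 3: 'r' vs 'v' !=
  Pos 4: 'i' vs 'i' =
  Pos 5: 's' vs 'l' !=
  Pos 6: 't' vs 'y' !=
Hamming distance = 6


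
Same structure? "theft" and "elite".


Pattern of "theft": [0, 1, 2, 3, 0]
Pattern of "elite": [0, 1, 2, 3, 0]
Patterns match
Same pattern = Yes


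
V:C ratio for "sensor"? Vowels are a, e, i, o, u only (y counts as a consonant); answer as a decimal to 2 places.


Word: "sensor"
Vowels (a,e,i,o,u): 2
Consonants: 4
Ratio = 2/4
= 0.50


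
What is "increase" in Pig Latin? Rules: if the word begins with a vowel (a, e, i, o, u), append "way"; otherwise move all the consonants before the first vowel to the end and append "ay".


Word: "increase"
Starts with vowel → add 'way'
Pig Latin = "increaseway"


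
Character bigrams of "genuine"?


Word: "genuine" (length 7)
Number of bigrams = 7 - 2 + 1 = 6
  Position 0: "ge"
  Position 1: "en"
  Position 2: "nu"
  Position 3: "ui"
  Position 4: "in"
  Position 5: "ne"
Bigrams = "ge", "en", "nu", "ui", "in", "ne"


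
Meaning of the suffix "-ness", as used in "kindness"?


Suffix: -ness
As in: kindness -> kind + -ness
Meaning = state of being


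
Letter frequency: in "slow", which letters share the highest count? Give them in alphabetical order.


Word: "slow"
Letter counts:
  'l': 1
  'o': 1
  's': 1
  'w': 1
Maximum count = 1
Most frequent = 'l', 'o', 's', 'w' (1 time each)


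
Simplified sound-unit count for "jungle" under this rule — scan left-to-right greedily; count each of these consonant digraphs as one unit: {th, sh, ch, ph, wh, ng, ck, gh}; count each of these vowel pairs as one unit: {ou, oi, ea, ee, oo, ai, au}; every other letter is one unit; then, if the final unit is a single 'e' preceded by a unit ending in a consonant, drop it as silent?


Word: "jungle" (6 letters)
Left-to-right scan:
  [1] 'j' (letter)
  [2] 'u' (letter)
  [3] 'ng' (digraph)
  [4] 'l' (letter)
  [5] 'e' (letter)
Units from scan: 5
Final unit is 'e' after a consonant -> drop as silent (-1)
Sound units = 4 units


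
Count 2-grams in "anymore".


Word: "anymore" (length 7)
Number of 2-grams = length - 2 + 1 = 7 - 2 + 1
= 6


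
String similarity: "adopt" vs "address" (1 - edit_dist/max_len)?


Word 1: "adopt" (length 5)
Word 2: "address" (length 7)
One optimal edit sequence:
  1. keep 'a'
  2. insert 'd'  (+1)
  3. keep 'd'
  4. insert 'r'  (+1)
  5. substitute 'o' -> 'e'  (+1)
  6. substitute 'p' -> 's'  (+1)
  7. substitute 't' -> 's'  (+1)
Edit distance = 5
Max length = max(5, 7) = 7
Similarity = 1 - 5/7
= 0.2857


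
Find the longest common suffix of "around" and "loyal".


Word 1: "around"
Word 2: "loyal"
Comparing from end:
  Pos -1: 'd' != 'l' (stop)
LCS = "" (length 0)


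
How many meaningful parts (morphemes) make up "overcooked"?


Word: "overcooked"
Morphemes: over- + cook + -ed
Each morpheme carries meaning
= 3 morphemes


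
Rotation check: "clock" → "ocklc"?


Word: "clock", Candidate: "ocklc"
Method: check if candidate is substring of word+word
"clockclock" contains "ocklc"? No
Is rotation = No


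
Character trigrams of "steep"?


Word: "steep" (length 5)
Number of trigrams = 5 - 3 + 1 = 3
  Position 0: "ste"
  Position 1: "tee"
  Position 2: "eep"
Trigrams = "ste", "tee", "eep"


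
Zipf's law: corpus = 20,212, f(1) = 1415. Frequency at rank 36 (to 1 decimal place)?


Zipf's law: f(r) = f(1) / r
f(1) = 1415
f(36) = 1415 / 36
= 39.3 occurrences


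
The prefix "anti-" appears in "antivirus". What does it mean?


Prefix: anti-
Example: antivirus (anti- + virus)
Meaning = against


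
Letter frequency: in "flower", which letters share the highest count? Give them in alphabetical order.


Word: "flower"
Letter counts:
  'e': 1
  'f': 1
  'l': 1
  'o': 1
  'r': 1
  'w': 1
Maximum count = 1
Most frequent = 'e', 'f', 'l', 'o', 'r', 'w' (1 time each)


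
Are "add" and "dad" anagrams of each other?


Word 1: "add" → sorted: add
Word 2: "dad" → sorted: add
Same letters? add == add
Anagram = Yes


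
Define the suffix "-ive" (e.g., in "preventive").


Suffix: -ive
As in: preventive -> prevent + -ive
Meaning = tending to


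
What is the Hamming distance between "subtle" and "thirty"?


Comparing character by character (same length = 6):
  Pos 0: 's' vs 't' !=
  Pos 1: 'u' vs 'h' !=
  Pos 2: 'b' vs 'i' !=
  Pos 3: 't' vs 'r' !=
  Pos 4: 'l' vs 't' !=
  Pos 5: 'e' vs 'y' !=
Hamming distance = 6


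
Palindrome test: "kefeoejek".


Word: "kefeoejek"
Reversed: "kejeoefek"
Forward == Backward? kefeoejek != kejeoefek
Palindrome = No


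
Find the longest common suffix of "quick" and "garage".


Word 1: "quick"
Word 2: "garage"
Comparing from end:
  Pos -1: 'k' != 'e' (stop)
LCS = "" (length 0)


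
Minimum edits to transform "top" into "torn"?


Word 1: "top" (length 3)
Word 2: "torn" (length 4)
One optimal edit sequence (insert/delete/substitute each cost 1):
  1. keep 't'
  2. keep 'o'
  3. insert 'r'  (+1)
  4. substitute 'p' -> 'n'  (+1)
Total edit operations: 2
Edit distance = 2


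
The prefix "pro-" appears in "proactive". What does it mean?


Prefix: pro-
As in: proactive -> pro- + active
Meaning = forward / in favor of


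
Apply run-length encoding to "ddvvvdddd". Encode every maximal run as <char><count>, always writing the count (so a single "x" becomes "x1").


String: "ddvvvdddd"
Scanning for consecutive runs:
  'd' x 2
  'v' x 3
  'd' x 4
RLE = "d2v3d4"


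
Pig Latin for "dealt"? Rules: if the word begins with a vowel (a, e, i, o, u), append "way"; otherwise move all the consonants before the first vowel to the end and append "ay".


Word: "dealt"
Starts with consonant(s) → move to end, add 'ay'
Consonant cluster: "d"
Pig Latin = "ealtday"


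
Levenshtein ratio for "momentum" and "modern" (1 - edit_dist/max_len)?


Word 1: "momentum" (length 8)
Word 2: "modern" (length 6)
One optimal edit sequence:
  1. keep 'm'
  2. keep 'o'
  3. substitute 'm' -> 'd'  (+1)
  4. keep 'e'
  5. delete 'n'  (+1)
  6. delete 't'  (+1)
  7. substitute 'u' -> 'r'  (+1)
  8. substitute 'm' -> 'n'  (+1)
Edit distance = 5
Max length = max(8, 6) = 8
Similarity = 1 - 5/8
= 0.3750


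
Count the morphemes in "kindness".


Word: "kindness"
Morphemes: kind + -ness
Each morpheme carries meaning
= 2 morphemes


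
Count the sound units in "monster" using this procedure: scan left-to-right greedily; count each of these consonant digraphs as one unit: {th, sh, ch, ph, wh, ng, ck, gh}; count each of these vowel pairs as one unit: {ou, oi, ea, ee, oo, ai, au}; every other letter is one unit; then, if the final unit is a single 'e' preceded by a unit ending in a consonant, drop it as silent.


Word: "monster" (7 letters)
Left-to-right scan:
  1. 'm' (letter)
  2. 'o' (letter)
  3. 'n' (letter)
  4. 's' (letter)
  5. 't' (letter)
  6. 'e' (letter)
  7. 'r' (letter)
Units from scan: 7
Sound units = 7 units


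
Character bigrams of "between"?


Word: "between" (length 7)
Number of bigrams = 7 - 2 + 1 = 6
  Position 0: "be"
  Position 1: "et"
  Position 2: "tw"
  Position 3: "we"
  Position 4: "ee"
  Position 5: "en"
Bigrams = "be", "et", "tw", "we", "ee", "en"


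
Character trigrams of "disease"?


Word: "disease" (length 7)
Number of trigrams = 7 - 3 + 1 = 5
  Position 0: "dis"
  Position 1: "ise"
  Position 2: "sea"
  Position 3: "eas"
  Position 4: "ase"
Trigrams = "dis", "ise", "sea", "eas", "ase"


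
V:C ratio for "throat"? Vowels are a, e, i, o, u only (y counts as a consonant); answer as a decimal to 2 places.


Word: "throat"
Vowels (a,e,i,o,u): 2
Consonants: 4
Ratio = 2/4
= 0.50


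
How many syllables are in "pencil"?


Word: "pencil"
Syllable breakdown: pen · cil
Counting: 2 parts
= 2 syllables


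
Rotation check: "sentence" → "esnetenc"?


Word: "sentence", Candidate: "esnetenc"
Method: check if candidate is substring of word+word
"sentencesentence" contains "esnetenc"? No
Is rotation = No


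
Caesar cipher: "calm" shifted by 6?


Word: "calm"
Shift: 6
Each letter → (letter + shift) mod 26:
  'c' (2) + 6 = 8 → 'i'
  'a' (0) + 6 = 6 → 'g'
  'l' (11) + 6 = 17 → 'r'
  'm' (12) + 6 = 18 → 's'
Result = "igrs"


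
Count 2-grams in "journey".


Word: "journey" (length 7)
Number of 2-grams = length - 2 + 1 = 7 - 2 + 1
= 6


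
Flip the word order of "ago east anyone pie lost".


Original: "ago east anyone pie lost"
Words (1..n): ago | east | anyone | pie | lost
Reversed (n..1): lost | pie | anyone | east | ago
Result = "lost pie anyone east ago"


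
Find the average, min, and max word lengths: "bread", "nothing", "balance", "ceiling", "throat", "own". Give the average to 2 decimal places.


Lengths: "bread"=5, "nothing"=7, "balance"=7, "ceiling"=7, "throat"=6, "own"=3
Sum = 35, Count = 6
Average = 35/6 = 5.83
= avg=5.83, min=3, max=7


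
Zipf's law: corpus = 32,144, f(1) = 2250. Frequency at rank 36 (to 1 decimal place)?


Zipf's law: f(r) = f(1) / r
f(1) = 2250
f(36) = 2250 / 36
= 62.5 occurrences


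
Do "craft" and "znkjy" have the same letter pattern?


Pattern of "craft": [0, 1, 2, 3, 4]
Pattern of "znkjy": [0, 1, 2, 3, 4]
Patterns match
Same pattern = Yes


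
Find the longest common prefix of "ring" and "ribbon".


Word 1: "ring"
Word 2: "ribbon"
Comparing from start:
  Pos 0: 'r' == 'r'
  Pos 1: 'i' == 'i'
  Pos 2: 'n' != 'b' (stop)
LCP = "ri" (length 2)


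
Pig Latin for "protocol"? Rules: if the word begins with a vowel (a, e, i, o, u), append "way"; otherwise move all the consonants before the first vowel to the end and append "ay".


Word: "protocol"
Starts with consonant(s) → move to end, add 'ay'
Consonant cluster: "pr"
Pig Latin = "otocolpray"


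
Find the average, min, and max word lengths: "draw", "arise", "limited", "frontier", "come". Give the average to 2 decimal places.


Lengths: "draw"=4, "arise"=5, "limited"=7, "frontier"=8, "come"=4
Sum = 28, Count = 5
Average = 28/5 = 5.60
= avg=5.60, min=4, max=8


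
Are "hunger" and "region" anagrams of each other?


Word 1: "hunger" → sorted: eghnru
Word 2: "region" → sorted: eginor
Same letters? eghnru != eginor
Anagram = No


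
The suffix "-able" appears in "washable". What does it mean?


Suffix: -able
Example: washable (wash + -able)
Meaning = capable of


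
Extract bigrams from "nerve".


Word: "nerve" (length 5)
Number of bigrams = 5 - 2 + 1 = 4
  Position 0: "ne"
  Position 1: "er"
  Position 2: "rv"
  Position 3: "ve"
Bigrams = "ne", "er", "rv", "ve"


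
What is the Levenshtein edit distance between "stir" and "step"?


Word 1: "stir" (length 4)
Word 2: "step" (length 4)
One optimal edit sequence (insert/delete/substitute each cost 1):
  1. keep 's'
  2. keep 't'
  3. substitute 'i' -> 'e'  (+1)
  4. substitute 'r' -> 'p'  (+1)
Total edit operations: 2
Edit distance = 2


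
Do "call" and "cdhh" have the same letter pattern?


Pattern of "call": [0, 1, 2, 2]
Pattern of "cdhh": [0, 1, 2, 2]
Patterns match
Same pattern = Yes


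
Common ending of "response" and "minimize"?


Word 1: "response"
Word 2: "minimize"
Comparing from end:
  Pos -1: 'e' == 'e'
  Pos -2: 's' != 'z' (stop)
LCS = "e" (length 1)


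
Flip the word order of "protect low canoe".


Original: "protect low canoe"
Words (1..n): protect | low | canoe
Reversed (n..1): canoe | low | protect
Result = "canoe low protect"


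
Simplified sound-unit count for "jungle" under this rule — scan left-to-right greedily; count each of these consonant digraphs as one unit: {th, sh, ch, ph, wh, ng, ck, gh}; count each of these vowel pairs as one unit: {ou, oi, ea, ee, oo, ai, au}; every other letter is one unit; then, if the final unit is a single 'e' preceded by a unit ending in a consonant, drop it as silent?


Word: "jungle" (6 letters)
Left-to-right scan:
  1. 'j' (letter)
  2. 'u' (letter)
  3. 'ng' (digraph)
  4. 'l' (letter)
  5. 'e' (letter)
Units from scan: 5
Final unit is 'e' after a consonant -> drop as silent (-1)
Sound units = 4 units


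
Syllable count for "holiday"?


Word: "holiday"
Syllable breakdown: hol | i | day
Counting: 3 parts
= 3 syllables


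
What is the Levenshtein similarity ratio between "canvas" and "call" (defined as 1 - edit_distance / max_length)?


Word 1: "canvas" (length 6)
Word 2: "call" (length 4)
One optimal edit sequence:
  1. keep 'c'
  2. keep 'a'
  3. delete 'n'  (+1)
  4. delete 'v'  (+1)
  5. substitute 'a' -> 'l'  (+1)
  6. substitute 's' -> 'l'  (+1)
Edit distance = 4
Max length = max(6, 4) = 6
Similarity = 1 - 4/6
= 0.3333


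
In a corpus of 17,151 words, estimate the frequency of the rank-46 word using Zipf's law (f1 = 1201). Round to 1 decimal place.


Zipf's law: f(r) = f(1) / r
f(1) = 1201
f(46) = 1201 / 46
= 26.1 occurrences


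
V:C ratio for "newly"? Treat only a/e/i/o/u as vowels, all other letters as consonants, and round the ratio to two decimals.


Word: "newly"
Vowels (a,e,i,o,u): 1
Consonants: 4
Ratio = 1/4
= 0.25


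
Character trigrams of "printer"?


Word: "printer" (length 7)
Number of trigrams = 7 - 3 + 1 = 5
  Position 0: "pri"
  Position 1: "rin"
  Position 2: "int"
  Position 3: "nte"
  Position 4: "ter"
Trigrams = "pri", "rin", "int", "nte", "ter"


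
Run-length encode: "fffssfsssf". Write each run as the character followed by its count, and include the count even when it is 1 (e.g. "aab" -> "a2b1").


String: "fffssfsssf"
Scanning for consecutive runs:
  'f' x 3
  's' x 2
  'f' x 1
  's' x 3
  'f' x 1
RLE = "f3s2f1s3f1"


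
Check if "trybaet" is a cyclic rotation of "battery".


Word: "battery", Candidate: "trybaet"
Method: check if candidate is substring of word+word
"batterybattery" contains "trybaet"? No
Is rotation = No


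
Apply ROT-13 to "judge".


Word: "judge"
Shift: 13
Each letter → (letter + shift) mod 26:
  'j' (9) + 13 = 22 → 'w'
  'u' (20) + 13 = 7 → 'h'
  'd' (3) + 13 = 16 → 'q'
  'g' (6) + 13 = 19 → 't'
  'e' (4) + 13 = 17 → 'r'
Result = "whqtr"


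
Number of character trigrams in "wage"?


Word: "wage" (length 4)
Number of 3-grams = length - 3 + 1 = 4 - 3 + 1
= 2


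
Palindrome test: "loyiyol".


Word: "loyiyol"
Reversed: "loyiyol"
Forward == Backward? loyiyol == loyiyol
Palindrome = Yes


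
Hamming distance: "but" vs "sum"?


Comparing character by character (same length = 3):
  Pos 0: 'b' vs 's' !=
  Pos 1: 'u' vs 'u' =
  Pos 2: 't' vs 'm' !=
Hamming distance = 2


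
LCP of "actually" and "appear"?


Word 1: "actually"
Word 2: "appear"
Comparing from start:
  Pos 0: 'a' == 'a'
  Pos 1: 'c' != 'p' (stop)
LCP = "a" (length 1)


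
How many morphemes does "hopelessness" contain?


Word: "hopelessness"
Morphemes: hope + -less + -ness
Each morpheme carries meaning
= 3 morphemes


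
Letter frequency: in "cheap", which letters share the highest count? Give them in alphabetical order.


Word: "cheap"
Letter counts:
  'a': 1
  'c': 1
  'e': 1
  'h': 1
  'p': 1
Maximum count = 1
Most frequent = 'a', 'c', 'e', 'h', 'p' (1 time each)


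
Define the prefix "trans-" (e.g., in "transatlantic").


Prefix: trans-
Example: transatlantic (trans- + atlantic)
Meaning = across


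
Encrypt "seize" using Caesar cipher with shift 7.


Word: "seize"
Shift: 7
Each letter → (letter + shift) mod 26:
  's' (18) + 7 = 25 → 'z'
  'e' (4) + 7 = 11 → 'l'
  'i' (8) + 7 = 15 → 'p'
  'z' (25) + 7 = 6 → 'g'
  'e' (4) + 7 = 11 → 'l'
Result = "zlpgl"


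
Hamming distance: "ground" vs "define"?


Comparing character by character (same length = 6):
  Pos 0: 'g' vs 'd' !=
  Pos 1: 'r' vs 'e' !=
  Pos 2: 'o' vs 'f' !=
  Pos 3: 'u' vs 'i' !=
  Pos 4: 'n' vs 'n' =
  Pos 5: 'd' vs 'e' !=
Hamming distance = 5


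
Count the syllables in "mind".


Word: "mind"
Syllable breakdown: mind
Counting: 1 part
= 1 syllable


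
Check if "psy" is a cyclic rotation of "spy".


Word: "spy", Candidate: "psy"
Method: check if candidate is substring of word+word
"spyspy" contains "psy"? No
Is rotation = No


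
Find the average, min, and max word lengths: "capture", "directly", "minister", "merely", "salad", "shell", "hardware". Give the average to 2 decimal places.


Lengths: "capture"=7, "directly"=8, "minister"=8, "merely"=6, "salad"=5, "shell"=5, "hardware"=8
Sum = 47, Count = 7
Average = 47/7 = 6.71
= avg=6.71, min=5, max=8


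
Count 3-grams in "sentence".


Word: "sentence" (length 8)
Number of 3-grams = length - 3 + 1 = 8 - 3 + 1
= 6


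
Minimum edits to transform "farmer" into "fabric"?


Word 1: "farmer" (length 6)
Word 2: "fabric" (length 6)
One optimal edit sequence (insert/delete/substitute each cost 1):
  1. keep 'f'
  2. keep 'a'
  3. substitute 'r' -> 'b'  (+1)
  4. substitute 'm' -> 'r'  (+1)
  5. substitute 'e' -> 'i'  (+1)
  6. substitute 'r' -> 'c'  (+1)
Total edit operations: 4
Edit distance = 4


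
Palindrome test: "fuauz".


Word: "fuauz"
Reversed: "zuauf"
Forward == Backward? fuauz != zuauf
Palindrome = No


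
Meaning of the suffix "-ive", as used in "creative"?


Suffix: -ive
As in: creative -> create + -ive, with a spelling change
Meaning = tending to


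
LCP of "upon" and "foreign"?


Word 1: "upon"
Word 2: "foreign"
Comparing from start:
  Pos 0: 'u' != 'f' (stop)
LCP = "" (length 0)


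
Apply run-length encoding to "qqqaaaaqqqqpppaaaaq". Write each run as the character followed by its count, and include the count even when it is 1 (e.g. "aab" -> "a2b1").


String: "qqqaaaaqqqqpppaaaaq"
Scanning for consecutive runs:
  'q' x 3
  'a' x 4
  'q' x 4
  'p' x 3
  'a' x 4
  'q' x 1
RLE = "q3a4q4p3a4q1"


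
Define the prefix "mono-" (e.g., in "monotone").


Prefix: mono-
Example: monotone = mono- + tone
Meaning = one


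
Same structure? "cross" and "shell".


Pattern of "cross": [0, 1, 2, 3, 3]
Pattern of "shell": [0, 1, 2, 3, 3]
Patterns match
Same pattern = Yes


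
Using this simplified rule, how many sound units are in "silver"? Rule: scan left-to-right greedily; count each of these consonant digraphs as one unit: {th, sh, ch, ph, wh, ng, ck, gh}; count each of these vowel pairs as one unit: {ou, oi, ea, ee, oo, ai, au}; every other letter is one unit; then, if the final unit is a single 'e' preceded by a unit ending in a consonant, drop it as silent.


Word: "silver" (6 letters)
Left-to-right scan:
  (1) 's' (letter)
  (2) 'i' (letter)
  (3) 'l' (letter)
  (4) 'v' (letter)
  (5) 'e' (letter)
  (6) 'r' (letter)
Units from scan: 6
Sound units = 6 units


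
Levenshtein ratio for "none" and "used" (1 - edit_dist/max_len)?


Word 1: "none" (length 4)
Word 2: "used" (length 4)
One optimal edit sequence:
  1. substitute 'n' -> 'u'  (+1)
  2. substitute 'o' -> 's'  (+1)
  3. substitute 'n' -> 'e'  (+1)
  4. substitute 'e' -> 'd'  (+1)
Edit distance = 4
Max length = max(4, 4) = 4
Similarity = 1 - 4/4
= 0.0000


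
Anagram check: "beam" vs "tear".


Word 1: "beam" → sorted: abem
Word 2: "tear" → sorted: aert
Same letters? abem != aert
Anagram = No


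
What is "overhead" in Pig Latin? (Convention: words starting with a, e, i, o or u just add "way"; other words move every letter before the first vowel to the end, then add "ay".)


Word: "overhead"
Starts with vowel → add 'way'
Pig Latin = "overheadway"


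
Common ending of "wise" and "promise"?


Word 1: "wise"
Word 2: "promise"
Comparing from end:
  Pos -1: 'e' == 'e'
  Pos -2: 's' == 's'
  Pos -3: 'i' == 'i'
  Pos -4: 'w' != 'm' (stop)
LCS = "ise" (length 3)


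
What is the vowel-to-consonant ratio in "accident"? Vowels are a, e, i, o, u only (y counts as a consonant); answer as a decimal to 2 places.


Word: "accident"
Vowels (a,e,i,o,u): 3
Consonants: 5
Ratio = 3/5
= 0.60


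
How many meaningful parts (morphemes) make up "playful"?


Word: "playful"
Morphemes: play | -ful
Each morpheme carries meaning
= 2 morphemes


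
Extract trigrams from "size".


Word: "size" (length 4)
Number of trigrams = 4 - 3 + 1 = 2
  Position 0: "siz"
  Position 1: "ize"
Trigrams = "siz", "ize"


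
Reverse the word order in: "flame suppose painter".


Original: "flame suppose painter"
Words (1..n): flame | suppose | painter
Reversed (n..1): painter | suppose | flame
Result = "painter suppose flame"


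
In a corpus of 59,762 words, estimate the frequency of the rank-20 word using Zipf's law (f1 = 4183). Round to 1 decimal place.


Zipf's law: f(r) = f(1) / r
f(1) = 4183
f(20) = 4183 / 20
= 209.2 occurrences


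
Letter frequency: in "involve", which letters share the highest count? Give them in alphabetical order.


Word: "involve"
Letter counts:
  'e': 1
  'i': 1
  'l': 1
  'n': 1
  'o': 1
  'v': 2
Maximum count = 2
Most frequent = 'v' (2 times each)


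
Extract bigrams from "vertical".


Word: "vertical" (length 8)
Number of bigrams = 8 - 2 + 1 = 7
  Position 0: "ve"
  Position 1: "er"
  Position 2: "rt"
  Position 3: "ti"
  Position 4: "ic"
  Position 5: "ca"
  Position 6: "al"
Bigrams = "ve", "er", "rt", "ti", "ic", "ca", "al"


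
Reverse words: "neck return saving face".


Original: "neck return saving face"
Words (1..n): neck | return | saving | face
Reversed (n..1): face | saving | return | neck
Result = "face saving return neck"


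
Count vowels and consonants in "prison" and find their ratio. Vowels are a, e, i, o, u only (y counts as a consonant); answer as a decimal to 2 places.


Word: "prison"
Vowels (a,e,i,o,u): 2
Consonants: 4
Ratio = 2/4
= 0.50


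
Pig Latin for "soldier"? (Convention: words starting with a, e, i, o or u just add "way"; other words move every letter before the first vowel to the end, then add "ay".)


Word: "soldier"
Starts with consonant(s) → move to end, add 'ay'
Consonant cluster: "s"
Pig Latin = "oldiersay"


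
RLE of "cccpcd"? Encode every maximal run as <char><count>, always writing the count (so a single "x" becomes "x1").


String: "cccpcd"
Scanning for consecutive runs:
  'c' x 3
  'p' x 1
  'c' x 1
  'd' x 1
RLE = "c3p1c1d1"


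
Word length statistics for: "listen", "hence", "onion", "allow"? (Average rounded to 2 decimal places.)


Lengths: "listen"=6, "hence"=5, "onion"=5, "allow"=5
Sum = 21, Count = 4
Average = 21/4 = 5.25
= avg=5.25, min=5, max=6


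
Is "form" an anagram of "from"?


Word 1: "from" → sorted: fmor
Word 2: "form" → sorted: fmor
Same letters? fmor == fmor
Anagram = Yes


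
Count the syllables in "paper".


Word: "paper"
Syllable breakdown: pa · per
Counting: 2 parts
= 2 syllables


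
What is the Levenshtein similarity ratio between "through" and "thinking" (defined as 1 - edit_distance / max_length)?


Word 1: "through" (length 7)
Word 2: "thinking" (length 8)
One optimal edit sequence:
  1. keep 't'
  2. keep 'h'
  3. insert 'i'  (+1)
  4. substitute 'r' -> 'n'  (+1)
  5. substitute 'o' -> 'k'  (+1)
  6. substitute 'u' -> 'i'  (+1)
  7. substitute 'g' -> 'n'  (+1)
  8. substitute 'h' -> 'g'  (+1)
Edit distance = 6
Max length = max(7, 8) = 8
Similarity = 1 - 6/8
= 0.2500


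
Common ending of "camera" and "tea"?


Word 1: "camera"
Word 2: "tea"
Comparing from end:
  Pos -1: 'a' == 'a'
  Pos -2: 'r' != 'e' (stop)
LCS = "a" (length 1)


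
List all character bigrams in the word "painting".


Word: "painting" (length 8)
Number of bigrams = 8 - 2 + 1 = 7
  Position 0: "pa"
  Position 1: "ai"
  Position 2: "in"
  Position 3: "nt"
  Position 4: "ti"
  Position 5: "in"
  Position 6: "ng"
Bigrams = "pa", "ai", "in", "nt", "ti", "in", "ng"
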